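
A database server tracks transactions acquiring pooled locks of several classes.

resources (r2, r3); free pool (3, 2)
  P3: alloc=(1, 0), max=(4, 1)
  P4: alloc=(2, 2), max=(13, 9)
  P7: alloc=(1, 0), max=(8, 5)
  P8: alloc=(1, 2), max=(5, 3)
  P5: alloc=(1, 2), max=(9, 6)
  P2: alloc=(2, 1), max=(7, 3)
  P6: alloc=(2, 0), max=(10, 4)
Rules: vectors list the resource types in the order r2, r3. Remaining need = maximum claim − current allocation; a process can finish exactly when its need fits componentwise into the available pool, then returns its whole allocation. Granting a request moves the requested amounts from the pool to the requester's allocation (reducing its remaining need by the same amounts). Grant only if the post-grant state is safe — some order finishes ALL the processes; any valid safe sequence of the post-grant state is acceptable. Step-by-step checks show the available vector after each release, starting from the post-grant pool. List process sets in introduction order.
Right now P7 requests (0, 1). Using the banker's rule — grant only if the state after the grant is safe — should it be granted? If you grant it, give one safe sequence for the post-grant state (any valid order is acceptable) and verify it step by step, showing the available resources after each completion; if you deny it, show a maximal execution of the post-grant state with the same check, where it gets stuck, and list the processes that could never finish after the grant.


GRANT: granting preserves safety; a valid post-grant sequence is P3, P8, P2, P7, P5, P6, P4.
Key observation: post-grant, (3, 1) remains, and an order beginning with P3 completes everyone.
Verifying the post-grant state step by step:
  pool = (3, 1)
  run P3 (needs (3, 1), free (3, 1)); after release of (1, 0) the pool is (4, 1)
  run P8 (needs (4, 1), free (4, 1)); after release of (1, 2) the pool is (5, 3)
  run P2 (needs (5, 2), free (5, 3)); after release of (2, 1) the pool is (7, 4)
  run P7 (needs (7, 4), free (7, 4)); after release of (1, 1) the pool is (8, 5)
  run P5 (needs (8, 4), free (8, 5)); after release of (1, 2) the pool is (9, 7)
  run P6 (needs (8, 4), free (9, 7)); after release of (2, 0) the pool is (11, 7)
  run P4 (needs (11, 7), free (11, 7)); after release of (2, 2) the pool is (13, 9)


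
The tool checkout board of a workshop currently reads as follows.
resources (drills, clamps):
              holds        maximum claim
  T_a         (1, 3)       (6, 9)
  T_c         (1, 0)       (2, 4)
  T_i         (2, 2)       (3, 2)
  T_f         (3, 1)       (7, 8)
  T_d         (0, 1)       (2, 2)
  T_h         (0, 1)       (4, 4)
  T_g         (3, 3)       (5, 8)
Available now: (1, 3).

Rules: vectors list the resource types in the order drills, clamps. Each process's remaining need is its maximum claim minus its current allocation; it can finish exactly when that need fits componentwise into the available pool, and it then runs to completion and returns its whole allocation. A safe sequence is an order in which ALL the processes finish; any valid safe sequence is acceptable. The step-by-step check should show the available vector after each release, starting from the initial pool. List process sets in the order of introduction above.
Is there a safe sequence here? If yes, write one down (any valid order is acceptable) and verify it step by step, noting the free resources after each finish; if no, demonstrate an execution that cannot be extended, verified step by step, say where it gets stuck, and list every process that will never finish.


SAFE, for example via the order T_i, T_g, T_c, T_a, T_f, T_d, T_h.
Key observation: T_i is the earliest step where a requested resource binds exactly: need (1, 0), pool (1, 3) at its turn.
Check, step by step:
  pool = (1, 3)
  run T_i (needs (1, 0), free (1, 3)); after release of (2, 2) the pool is (3, 5)
  run T_g (needs (2, 5), free (3, 5)); after release of (3, 3) the pool is (6, 8)
  run T_c (needs (1, 4), free (6, 8)); after release of (1, 0) the pool is (7, 8)
  run T_a (needs (5, 6), free (7, 8)); after release of (1, 3) the pool is (8, 11)
  run T_f (needs (4, 7), free (8, 11)); after release of (3, 1) the pool is (11, 12)
  run T_d (needs (2, 1), free (11, 12)); after release of (0, 1) the pool is (11, 13)
  run T_h (needs (4, 3), free (11, 13)); after release of (0, 1) the pool is (11, 14)


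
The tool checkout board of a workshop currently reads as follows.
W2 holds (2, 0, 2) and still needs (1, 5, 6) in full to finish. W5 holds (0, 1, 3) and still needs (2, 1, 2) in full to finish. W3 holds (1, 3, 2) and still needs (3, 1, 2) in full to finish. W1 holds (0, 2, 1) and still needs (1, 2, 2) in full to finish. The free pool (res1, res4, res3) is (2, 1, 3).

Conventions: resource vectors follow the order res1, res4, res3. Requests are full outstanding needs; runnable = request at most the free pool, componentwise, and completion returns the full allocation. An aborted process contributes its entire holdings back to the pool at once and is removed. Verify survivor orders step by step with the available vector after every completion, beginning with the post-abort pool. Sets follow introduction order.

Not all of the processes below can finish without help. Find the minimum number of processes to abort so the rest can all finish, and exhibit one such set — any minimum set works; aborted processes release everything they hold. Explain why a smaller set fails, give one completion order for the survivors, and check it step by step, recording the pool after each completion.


Minimum abort set: W3.
Key observation: W2 had no path to completion before; after the abort of W3 ((1, 3, 2) returned), step 2 is where it fits.
No smaller set exists: with zero aborts the deadlock remains.
One survivor order: W1, W2, W5. Verifying each step (post-abort pool first):
  pool = (3, 4, 5)
  run W1 (needs (1, 2, 2), free (3, 4, 5)); after release of (0, 2, 1) the pool is (3, 6, 6)
  run W2 (needs (1, 5, 6), free (3, 6, 6)); after release of (2, 0, 2) the pool is (5, 6, 8)
  run W5 (needs (2, 1, 2), free (5, 6, 8)); after release of (0, 1, 3) the pool is (5, 7, 11)


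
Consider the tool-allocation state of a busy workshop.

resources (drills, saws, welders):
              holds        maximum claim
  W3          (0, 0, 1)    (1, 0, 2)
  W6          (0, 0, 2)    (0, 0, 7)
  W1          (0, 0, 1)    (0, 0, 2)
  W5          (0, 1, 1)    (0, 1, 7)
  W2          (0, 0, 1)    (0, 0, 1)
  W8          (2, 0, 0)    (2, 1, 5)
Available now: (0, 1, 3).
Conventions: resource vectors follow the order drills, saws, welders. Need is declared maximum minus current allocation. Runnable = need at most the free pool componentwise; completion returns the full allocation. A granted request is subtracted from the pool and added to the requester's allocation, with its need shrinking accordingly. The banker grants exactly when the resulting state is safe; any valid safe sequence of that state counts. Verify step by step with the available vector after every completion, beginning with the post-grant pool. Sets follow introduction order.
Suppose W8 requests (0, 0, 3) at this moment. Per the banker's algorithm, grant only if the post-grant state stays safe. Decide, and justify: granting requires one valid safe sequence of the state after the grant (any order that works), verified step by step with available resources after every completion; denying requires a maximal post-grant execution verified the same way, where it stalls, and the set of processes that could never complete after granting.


GRANT. The post-grant state is safe; one safe sequence: W2, W1, W8, W6, W3, W5.
Key observation: after the grant the pool drops to (0, 1, 0), which still lets W2 finish first and unwind the rest.
Verifying the post-grant state step by step:
  pool = (0, 1, 0)
  W2 needs (0, 0, 0) <= (0, 1, 0) -> finishes; pool += (0, 0, 1) = (0, 1, 1)
  W1 needs (0, 0, 1) <= (0, 1, 1) -> finishes; pool += (0, 0, 1) = (0, 1, 2)
  W8 needs (0, 1, 2) <= (0, 1, 2) -> finishes; pool += (2, 0, 3) = (2, 1, 5)
  W6 needs (0, 0, 5) <= (2, 1, 5) -> finishes; pool += (0, 0, 2) = (2, 1, 7)
  W3 needs (1, 0, 1) <= (2, 1, 7) -> finishes; pool += (0, 0, 1) = (2, 1, 8)
  W5 needs (0, 0, 6) <= (2, 1, 8) -> finishes; pool += (0, 1, 1) = (2, 2, 9)


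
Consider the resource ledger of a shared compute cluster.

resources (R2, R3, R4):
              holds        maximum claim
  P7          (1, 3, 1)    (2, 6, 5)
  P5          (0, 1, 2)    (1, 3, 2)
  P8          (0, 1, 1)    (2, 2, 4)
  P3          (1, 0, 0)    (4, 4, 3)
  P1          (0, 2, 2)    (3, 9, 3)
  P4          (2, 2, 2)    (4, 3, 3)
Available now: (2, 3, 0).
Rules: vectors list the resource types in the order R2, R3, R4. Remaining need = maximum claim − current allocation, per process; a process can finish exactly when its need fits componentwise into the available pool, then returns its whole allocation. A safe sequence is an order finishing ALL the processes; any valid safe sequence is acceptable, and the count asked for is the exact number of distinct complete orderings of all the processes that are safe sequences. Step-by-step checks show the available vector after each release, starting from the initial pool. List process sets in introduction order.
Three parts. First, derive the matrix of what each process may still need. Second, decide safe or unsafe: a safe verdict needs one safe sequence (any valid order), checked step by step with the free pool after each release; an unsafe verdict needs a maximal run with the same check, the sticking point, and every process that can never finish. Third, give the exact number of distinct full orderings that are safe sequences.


(1) Remaining need (order R2, R3, R4):
  P7: (1, 3, 4)
  P5: (1, 2, 0)
  P8: (2, 1, 3)
  P3: (3, 4, 3)
  P1: (3, 7, 1)
  P4: (2, 1, 1)
(2) SAFE — a valid safe sequence is P5, P4, P3, P7, P8, P1.
Key observation: P4 marks the first exact bind of the order: its need (2, 1, 1) fits the free (2, 4, 2) with zero slack on a requested resource.
Step-by-step check:
  pool = (2, 3, 0)
  P5: need (1, 2, 0) fits (2, 3, 0); releases (0, 1, 2), pool now (2, 4, 2)
  P4: need (2, 1, 1) fits (2, 4, 2); releases (2, 2, 2), pool now (4, 6, 4)
  P3: need (3, 4, 3) fits (4, 6, 4); releases (1, 0, 0), pool now (5, 6, 4)
  P7: need (1, 3, 4) fits (5, 6, 4); releases (1, 3, 1), pool now (6, 9, 5)
  P8: need (2, 1, 3) fits (6, 9, 5); releases (0, 1, 1), pool now (6, 10, 6)
  P1: need (3, 7, 1) fits (6, 10, 6); releases (0, 2, 2), pool now (6, 12, 8)
(3) The exact count: 16 of the possible complete orderings are safe sequences.


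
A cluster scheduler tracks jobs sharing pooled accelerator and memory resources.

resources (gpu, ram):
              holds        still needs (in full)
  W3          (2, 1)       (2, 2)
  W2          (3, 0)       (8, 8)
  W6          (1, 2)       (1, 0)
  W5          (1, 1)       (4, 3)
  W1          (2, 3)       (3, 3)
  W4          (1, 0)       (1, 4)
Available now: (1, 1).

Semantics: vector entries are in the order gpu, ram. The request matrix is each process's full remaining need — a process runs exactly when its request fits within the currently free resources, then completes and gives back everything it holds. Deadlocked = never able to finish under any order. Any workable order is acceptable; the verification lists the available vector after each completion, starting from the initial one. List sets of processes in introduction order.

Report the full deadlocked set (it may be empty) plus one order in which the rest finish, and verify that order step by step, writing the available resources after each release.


Nothing here is deadlocked.
Key observation: W6 can run right away; the returned allocation unlocks the remaining processes in turn.
One completion order for the rest: W6, W3, W5, W4, W1, W2. Walking it through:
  pool = (1, 1)
  run W6 (needs (1, 0), free (1, 1)); after release of (1, 2) the pool is (2, 3)
  run W3 (needs (2, 2), free (2, 3)); after release of (2, 1) the pool is (4, 4)
  run W5 (needs (4, 3), free (4, 4)); after release of (1, 1) the pool is (5, 5)
  run W4 (needs (1, 4), free (5, 5)); after release of (1, 0) the pool is (6, 5)
  run W1 (needs (3, 3), free (6, 5)); after release of (2, 3) the pool is (8, 8)
  run W2 (needs (8, 8), free (8, 8)); after release of (3, 0) the pool is (11, 8)


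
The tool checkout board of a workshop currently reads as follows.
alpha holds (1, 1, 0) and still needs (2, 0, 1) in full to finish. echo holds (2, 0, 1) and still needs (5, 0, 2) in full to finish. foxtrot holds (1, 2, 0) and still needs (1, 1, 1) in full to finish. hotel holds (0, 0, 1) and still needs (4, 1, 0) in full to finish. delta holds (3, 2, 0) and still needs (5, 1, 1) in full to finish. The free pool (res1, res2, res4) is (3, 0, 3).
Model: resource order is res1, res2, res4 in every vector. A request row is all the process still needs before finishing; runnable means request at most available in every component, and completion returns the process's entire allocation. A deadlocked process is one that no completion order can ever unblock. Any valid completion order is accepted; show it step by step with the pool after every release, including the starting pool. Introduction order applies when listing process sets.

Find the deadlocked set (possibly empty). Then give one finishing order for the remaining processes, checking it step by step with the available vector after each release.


No process is deadlocked.
Key observation: alpha fits the free pool immediately, and its release cascades until everyone finishes.
A valid finishing order for the others: alpha, foxtrot, delta, hotel, echo. Walking it through:
  pool = (3, 0, 3)
  alpha needs (2, 0, 1) <= (3, 0, 3) -> finishes; pool += (1, 1, 0) = (4, 1, 3)
  foxtrot needs (1, 1, 1) <= (4, 1, 3) -> finishes; pool += (1, 2, 0) = (5, 3, 3)
  delta needs (5, 1, 1) <= (5, 3, 3) -> finishes; pool += (3, 2, 0) = (8, 5, 3)
  hotel needs (4, 1, 0) <= (8, 5, 3) -> finishes; pool += (0, 0, 1) = (8, 5, 4)
  echo needs (5, 0, 2) <= (8, 5, 4) -> finishes; pool += (2, 0, 1) = (10, 5, 5)


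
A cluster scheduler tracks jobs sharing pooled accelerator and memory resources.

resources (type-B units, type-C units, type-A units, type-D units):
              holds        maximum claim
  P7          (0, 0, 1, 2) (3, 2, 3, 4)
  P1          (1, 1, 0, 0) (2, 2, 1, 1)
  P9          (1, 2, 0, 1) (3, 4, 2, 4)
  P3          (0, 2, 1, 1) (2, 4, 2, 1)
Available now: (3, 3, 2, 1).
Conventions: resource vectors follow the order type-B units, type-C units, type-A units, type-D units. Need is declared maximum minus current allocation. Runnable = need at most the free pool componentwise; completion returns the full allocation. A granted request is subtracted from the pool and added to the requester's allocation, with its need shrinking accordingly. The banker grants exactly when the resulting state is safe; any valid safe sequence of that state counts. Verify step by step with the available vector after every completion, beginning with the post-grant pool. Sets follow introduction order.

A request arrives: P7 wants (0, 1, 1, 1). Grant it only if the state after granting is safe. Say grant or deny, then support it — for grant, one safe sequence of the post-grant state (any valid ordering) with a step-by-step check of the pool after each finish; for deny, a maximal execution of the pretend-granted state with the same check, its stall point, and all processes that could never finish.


GRANT: granting preserves safety; a valid post-grant sequence is P3, P7, P9, P1.
Key observation: granting shrinks the pool to (3, 2, 1, 0), yet P3 still fits and the chain goes through.
Verifying the post-grant state step by step:
  pool = (3, 2, 1, 0)
  run P3 (needs (2, 2, 1, 0), free (3, 2, 1, 0)); after release of (0, 2, 1, 1) the pool is (3, 4, 2, 1)
  run P7 (needs (3, 1, 1, 1), free (3, 4, 2, 1)); after release of (0, 1, 2, 3) the pool is (3, 5, 4, 4)
  run P9 (needs (2, 2, 2, 3), free (3, 5, 4, 4)); after release of (1, 2, 0, 1) the pool is (4, 7, 4, 5)
  run P1 (needs (1, 1, 1, 1), free (4, 7, 4, 5)); after release of (1, 1, 0, 0) the pool is (5, 8, 4, 5)


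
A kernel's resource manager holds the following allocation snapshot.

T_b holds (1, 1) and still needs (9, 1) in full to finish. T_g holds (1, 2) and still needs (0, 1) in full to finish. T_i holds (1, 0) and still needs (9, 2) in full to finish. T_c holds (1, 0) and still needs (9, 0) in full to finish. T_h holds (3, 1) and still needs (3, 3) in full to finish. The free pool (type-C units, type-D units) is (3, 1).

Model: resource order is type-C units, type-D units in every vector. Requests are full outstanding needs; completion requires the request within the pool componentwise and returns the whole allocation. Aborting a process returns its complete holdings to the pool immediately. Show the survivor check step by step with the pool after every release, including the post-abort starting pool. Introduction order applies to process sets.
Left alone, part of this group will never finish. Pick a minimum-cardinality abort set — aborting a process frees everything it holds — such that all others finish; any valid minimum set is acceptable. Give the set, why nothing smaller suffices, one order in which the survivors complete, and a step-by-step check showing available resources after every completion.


Minimum abort set: T_b and T_c.
Key observation: the deadlocked T_i becomes finishable only because T_b and T_c released (2, 1); it completes at step 3 below.
Minimality, checking each single-abort alternative: T_b alone leaves T_i blocked (short on type-C units); T_g alone leaves T_b blocked (short on type-C units); T_i alone leaves T_b blocked (short on type-C units); T_c alone leaves T_b blocked (short on type-C units); T_h alone leaves T_b blocked (short on type-C units).
Survivors finish in the order: T_g, T_h, T_i. Walking it through (pool after the aborts first):
  pool = (5, 2)
  run T_g (needs (0, 1), free (5, 2)); after release of (1, 2) the pool is (6, 4)
  run T_h (needs (3, 3), free (6, 4)); after release of (3, 1) the pool is (9, 5)
  run T_i (needs (9, 2), free (9, 5)); after release of (1, 0) the pool is (10, 5)


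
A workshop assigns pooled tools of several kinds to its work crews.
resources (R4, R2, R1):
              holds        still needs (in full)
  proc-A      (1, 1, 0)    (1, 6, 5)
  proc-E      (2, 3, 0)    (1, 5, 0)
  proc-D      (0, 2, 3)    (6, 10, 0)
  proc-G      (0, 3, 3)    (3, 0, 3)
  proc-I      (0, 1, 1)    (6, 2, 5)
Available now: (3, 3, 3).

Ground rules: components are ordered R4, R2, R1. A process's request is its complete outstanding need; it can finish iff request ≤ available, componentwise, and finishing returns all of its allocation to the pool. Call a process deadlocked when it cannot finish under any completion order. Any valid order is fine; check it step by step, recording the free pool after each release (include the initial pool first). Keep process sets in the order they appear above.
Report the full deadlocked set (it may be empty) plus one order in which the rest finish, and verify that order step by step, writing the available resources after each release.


No process is deadlocked.
Key observation: the pool covers proc-G at once, and every later process fits after earlier releases.
The rest can finish in the order proc-G, proc-A, proc-E, proc-I, proc-D. Walking it through:
  pool = (3, 3, 3)
  proc-G needs (3, 0, 3) <= (3, 3, 3) -> finishes; pool += (0, 3, 3) = (3, 6, 6)
  proc-A needs (1, 6, 5) <= (3, 6, 6) -> finishes; pool += (1, 1, 0) = (4, 7, 6)
  proc-E needs (1, 5, 0) <= (4, 7, 6) -> finishes; pool += (2, 3, 0) = (6, 10, 6)
  proc-I needs (6, 2, 5) <= (6, 10, 6) -> finishes; pool += (0, 1, 1) = (6, 11, 7)
  proc-D needs (6, 10, 0) <= (6, 11, 7) -> finishes; pool += (0, 2, 3) = (6, 13, 10)


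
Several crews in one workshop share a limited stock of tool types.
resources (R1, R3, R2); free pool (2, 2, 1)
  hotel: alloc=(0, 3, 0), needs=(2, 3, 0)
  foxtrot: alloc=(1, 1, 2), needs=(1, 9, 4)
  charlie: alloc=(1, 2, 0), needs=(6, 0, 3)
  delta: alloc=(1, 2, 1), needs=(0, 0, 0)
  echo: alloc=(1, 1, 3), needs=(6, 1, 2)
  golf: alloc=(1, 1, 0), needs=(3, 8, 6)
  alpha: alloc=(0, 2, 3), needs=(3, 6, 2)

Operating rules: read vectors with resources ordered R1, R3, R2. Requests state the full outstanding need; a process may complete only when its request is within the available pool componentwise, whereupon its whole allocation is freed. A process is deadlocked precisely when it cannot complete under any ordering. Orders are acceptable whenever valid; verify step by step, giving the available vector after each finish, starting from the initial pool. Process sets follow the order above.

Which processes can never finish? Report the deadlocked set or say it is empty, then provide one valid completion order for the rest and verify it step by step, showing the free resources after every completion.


Deadlocked set: charlie and echo.
Key observation: R1 is the bottleneck — with delta, hotel, alpha, foxtrot, golf done the pool holds (5, 11, 7), short of every remaining need.
A valid finishing order for the others: delta, hotel, alpha, foxtrot, golf. Check, step by step:
  pool = (2, 2, 1)
  delta: need (0, 0, 0) fits (2, 2, 1); releases (1, 2, 1), pool now (3, 4, 2)
  hotel: need (2, 3, 0) fits (3, 4, 2); releases (0, 3, 0), pool now (3, 7, 2)
  alpha: need (3, 6, 2) fits (3, 7, 2); releases (0, 2, 3), pool now (3, 9, 5)
  foxtrot: need (1, 9, 4) fits (3, 9, 5); releases (1, 1, 2), pool now (4, 10, 7)
  golf: need (3, 8, 6) fits (4, 10, 7); releases (1, 1, 0), pool now (5, 11, 7)
None of the blocked processes ever fits:
  charlie cannot run: need (6, 0, 3) vs free (5, 11, 7) (insufficient R1)
  echo cannot run: need (6, 1, 2) vs free (5, 11, 7) (insufficient R1)


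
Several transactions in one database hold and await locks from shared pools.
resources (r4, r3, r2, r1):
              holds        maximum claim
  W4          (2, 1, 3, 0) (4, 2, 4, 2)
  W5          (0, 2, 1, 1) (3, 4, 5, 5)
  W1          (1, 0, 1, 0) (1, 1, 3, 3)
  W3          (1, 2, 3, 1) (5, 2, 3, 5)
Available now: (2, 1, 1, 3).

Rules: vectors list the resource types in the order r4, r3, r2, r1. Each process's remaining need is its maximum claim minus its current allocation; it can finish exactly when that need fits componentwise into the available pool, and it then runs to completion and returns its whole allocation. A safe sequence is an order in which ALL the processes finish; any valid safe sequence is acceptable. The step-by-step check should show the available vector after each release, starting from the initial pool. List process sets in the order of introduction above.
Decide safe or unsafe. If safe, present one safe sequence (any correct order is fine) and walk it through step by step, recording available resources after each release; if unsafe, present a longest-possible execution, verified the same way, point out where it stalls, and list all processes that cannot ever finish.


The state is UNSAFE.
Key observation: the pool after W4, W1 is (5, 2, 5, 3); every surviving request exceeds it in r1, so progress ends there.
Going as far as possible: W4, W1; after that, nothing fits. Step-by-step check:
  pool = (2, 1, 1, 3)
  W4: need (2, 1, 1, 2) fits (2, 1, 1, 3); releases (2, 1, 3, 0), pool now (4, 2, 4, 3)
  W1: need (0, 1, 2, 3) fits (4, 2, 4, 3); releases (1, 0, 1, 0), pool now (5, 2, 5, 3)
  W5 still needs (3, 2, 4, 4) but only (5, 2, 5, 3) is free — short on r1
  W3 still needs (4, 0, 0, 4) but only (5, 2, 5, 3) is free — short on r1
Permanently blocked: W5 and W3.


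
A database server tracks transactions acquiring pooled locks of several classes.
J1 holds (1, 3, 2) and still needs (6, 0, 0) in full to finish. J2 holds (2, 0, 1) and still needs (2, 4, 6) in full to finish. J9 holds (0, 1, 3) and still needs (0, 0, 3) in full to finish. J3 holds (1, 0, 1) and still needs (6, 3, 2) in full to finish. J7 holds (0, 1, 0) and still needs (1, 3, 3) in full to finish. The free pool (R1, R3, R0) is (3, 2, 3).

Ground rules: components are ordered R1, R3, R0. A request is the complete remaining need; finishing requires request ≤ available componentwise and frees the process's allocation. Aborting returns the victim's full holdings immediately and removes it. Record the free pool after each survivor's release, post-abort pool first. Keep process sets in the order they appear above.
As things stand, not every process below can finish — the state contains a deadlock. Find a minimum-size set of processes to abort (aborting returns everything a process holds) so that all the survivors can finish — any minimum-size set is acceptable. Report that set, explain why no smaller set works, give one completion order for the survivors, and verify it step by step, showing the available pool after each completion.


Minimum abort set: J3.
Key observation: J1 could never have finished before the abort; with (1, 0, 1) returned by J3, it fits at step 4.
Why nothing smaller works: aborting no one leaves the state deadlocked as given.
One survivor order: J9, J7, J2, J1. Check, step by step (post-abort pool first):
  pool = (4, 2, 4)
  J9 needs (0, 0, 3) <= (4, 2, 4) -> finishes; pool += (0, 1, 3) = (4, 3, 7)
  J7 needs (1, 3, 3) <= (4, 3, 7) -> finishes; pool += (0, 1, 0) = (4, 4, 7)
  J2 needs (2, 4, 6) <= (4, 4, 7) -> finishes; pool += (2, 0, 1) = (6, 4, 8)
  J1 needs (6, 0, 0) <= (6, 4, 8) -> finishes; pool += (1, 3, 2) = (7, 7, 10)


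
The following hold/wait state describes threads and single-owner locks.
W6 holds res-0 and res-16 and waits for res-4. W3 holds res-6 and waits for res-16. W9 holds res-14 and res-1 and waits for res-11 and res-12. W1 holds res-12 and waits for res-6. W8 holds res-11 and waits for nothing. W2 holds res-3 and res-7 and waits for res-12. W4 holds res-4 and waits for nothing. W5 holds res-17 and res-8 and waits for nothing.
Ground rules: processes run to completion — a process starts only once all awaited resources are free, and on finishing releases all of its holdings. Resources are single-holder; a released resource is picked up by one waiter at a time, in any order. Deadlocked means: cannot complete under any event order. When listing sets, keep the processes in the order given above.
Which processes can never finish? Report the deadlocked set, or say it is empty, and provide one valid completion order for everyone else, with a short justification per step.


The deadlocked set is empty.
Key observation: although several processes wait, no cycle exists — each chain bottoms out at a free runner.
The rest can finish in the order W8, W4, W6, W3, W1, W2, W9, W5.
Verifying each step:
  W8: no waits; runs immediately, freeing res-11
  W4: no waits; runs immediately, freeing res-4
  run W6 (all its waits — res-4 — are resolved); releases res-0 and res-16
  run W3 (all its waits — res-16 — are resolved); releases res-6
  run W1 (all its waits — res-6 — are resolved); releases res-12
  run W2 (all its waits — res-12 — are resolved); releases res-3 and res-7
  run W9 (all its waits — res-11 and res-12 — are resolved); releases res-14 and res-1
  W5: no waits; runs immediately, freeing res-17 and res-8


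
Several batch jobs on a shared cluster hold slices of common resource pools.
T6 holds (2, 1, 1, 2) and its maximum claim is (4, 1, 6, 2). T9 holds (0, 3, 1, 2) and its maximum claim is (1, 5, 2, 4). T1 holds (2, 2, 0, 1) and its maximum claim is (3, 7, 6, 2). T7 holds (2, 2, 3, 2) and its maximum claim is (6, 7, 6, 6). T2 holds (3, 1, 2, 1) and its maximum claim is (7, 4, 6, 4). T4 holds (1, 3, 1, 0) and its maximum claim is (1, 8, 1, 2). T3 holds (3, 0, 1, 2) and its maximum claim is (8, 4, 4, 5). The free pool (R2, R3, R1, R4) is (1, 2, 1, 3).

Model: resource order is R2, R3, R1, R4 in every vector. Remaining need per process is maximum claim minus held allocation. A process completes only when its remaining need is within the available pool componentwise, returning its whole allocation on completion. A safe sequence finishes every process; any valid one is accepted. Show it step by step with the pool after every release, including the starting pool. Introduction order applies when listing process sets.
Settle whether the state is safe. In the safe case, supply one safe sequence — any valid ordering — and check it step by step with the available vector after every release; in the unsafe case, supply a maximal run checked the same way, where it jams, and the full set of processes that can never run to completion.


UNSAFE.
Key observation: after T9, T4 the pool peaks at (2, 8, 3, 5), and each blocked process is short somewhere: T6 on R1; T1 on R1; T7 on R2; T2 on R2, R1; T3 on R2.
A maximal execution: T9, T4 — then nothing else fits. Check, step by step:
  pool = (1, 2, 1, 3)
  T9: need (1, 2, 1, 2) fits (1, 2, 1, 3); releases (0, 3, 1, 2), pool now (1, 5, 2, 5)
  T4: need (0, 5, 0, 2) fits (1, 5, 2, 5); releases (1, 3, 1, 0), pool now (2, 8, 3, 5)
  blocked: T6 wants (2, 0, 5, 0), pool (2, 8, 3, 5) — not enough R1
  blocked: T1 wants (1, 5, 6, 1), pool (2, 8, 3, 5) — not enough R1
  blocked: T7 wants (4, 5, 3, 4), pool (2, 8, 3, 5) — not enough R2
  blocked: T2 wants (4, 3, 4, 3), pool (2, 8, 3, 5) — not enough R2 and R1
  blocked: T3 wants (5, 4, 3, 3), pool (2, 8, 3, 5) — not enough R2
Permanently blocked: T6, T1, T7, T2 and T3.


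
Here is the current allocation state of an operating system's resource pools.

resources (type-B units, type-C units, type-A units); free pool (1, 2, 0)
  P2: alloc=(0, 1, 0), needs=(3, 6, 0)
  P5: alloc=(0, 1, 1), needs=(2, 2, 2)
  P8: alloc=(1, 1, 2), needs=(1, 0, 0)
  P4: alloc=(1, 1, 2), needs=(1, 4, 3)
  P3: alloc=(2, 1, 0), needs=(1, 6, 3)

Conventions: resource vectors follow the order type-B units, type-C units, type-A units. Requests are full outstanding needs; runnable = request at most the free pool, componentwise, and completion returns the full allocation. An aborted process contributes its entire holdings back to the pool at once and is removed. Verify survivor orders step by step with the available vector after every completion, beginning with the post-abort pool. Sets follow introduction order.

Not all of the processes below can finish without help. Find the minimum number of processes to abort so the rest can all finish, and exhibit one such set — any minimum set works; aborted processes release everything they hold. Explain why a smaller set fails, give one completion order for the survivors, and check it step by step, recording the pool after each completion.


Abort P3.
Key observation: the deadlocked P2 becomes finishable only because P3 released (2, 1, 0); it completes at step 4 below.
Minimality: the empty abort set fails — the state is deadlocked as it stands.
Survivors finish in the order: P8, P5, P4, P2. Walking it through (pool after the aborts first):
  pool = (3, 3, 0)
  run P8 (needs (1, 0, 0), free (3, 3, 0)); after release of (1, 1, 2) the pool is (4, 4, 2)
  run P5 (needs (2, 2, 2), free (4, 4, 2)); after release of (0, 1, 1) the pool is (4, 5, 3)
  run P4 (needs (1, 4, 3), free (4, 5, 3)); after release of (1, 1, 2) the pool is (5, 6, 5)
  run P2 (needs (3, 6, 0), free (5, 6, 5)); after release of (0, 1, 0) the pool is (5, 7, 5)


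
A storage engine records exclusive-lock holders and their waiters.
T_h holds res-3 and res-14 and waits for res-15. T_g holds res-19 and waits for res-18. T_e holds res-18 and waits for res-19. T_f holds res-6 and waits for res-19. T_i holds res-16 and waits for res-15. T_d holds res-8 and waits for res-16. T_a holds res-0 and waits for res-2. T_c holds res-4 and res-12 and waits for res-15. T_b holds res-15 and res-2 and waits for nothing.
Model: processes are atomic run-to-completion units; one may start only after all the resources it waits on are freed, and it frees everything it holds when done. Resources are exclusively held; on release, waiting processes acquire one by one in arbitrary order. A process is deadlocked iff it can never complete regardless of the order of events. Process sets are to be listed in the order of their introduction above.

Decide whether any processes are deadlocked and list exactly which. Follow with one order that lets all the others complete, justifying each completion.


The deadlocked set is T_g, T_e and T_f.
Key observation: nobody on the ring T_g -> T_e -> T_g can start until another member finishes, which never happens; T_f waits into the deadlock from upstream.
One completion order for the rest: T_b, T_i, T_d, T_h, T_c, T_a.
Walking it through:
  T_b: no waits; runs immediately, freeing res-15 and res-2
  T_i waits on res-15 — all released -> runs and releases res-16
  T_d waits on res-16 — all released -> runs and releases res-8
  T_h waits on res-15 — all released -> runs and releases res-3 and res-14
  T_c waits on res-15 — all released -> runs and releases res-4 and res-12
  T_a waits on res-2 — all released -> runs and releases res-0


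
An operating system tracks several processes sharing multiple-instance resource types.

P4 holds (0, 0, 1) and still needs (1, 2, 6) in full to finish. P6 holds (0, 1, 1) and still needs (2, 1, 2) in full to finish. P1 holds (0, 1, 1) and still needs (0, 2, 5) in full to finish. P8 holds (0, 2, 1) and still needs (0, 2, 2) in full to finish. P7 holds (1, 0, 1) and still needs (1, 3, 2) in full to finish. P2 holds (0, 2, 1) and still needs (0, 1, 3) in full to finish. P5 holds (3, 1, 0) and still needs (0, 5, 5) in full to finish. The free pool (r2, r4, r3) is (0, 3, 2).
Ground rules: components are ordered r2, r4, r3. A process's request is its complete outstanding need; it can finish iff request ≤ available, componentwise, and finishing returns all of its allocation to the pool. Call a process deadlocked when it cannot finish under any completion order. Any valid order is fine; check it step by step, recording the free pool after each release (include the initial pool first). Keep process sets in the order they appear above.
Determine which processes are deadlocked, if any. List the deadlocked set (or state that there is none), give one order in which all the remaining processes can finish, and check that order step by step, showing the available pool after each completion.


Deadlocked set: P4, P6, P1, P7 and P5.
Key observation: after P8, P2 the pool peaks at (0, 7, 4), and each blocked process is short somewhere: P4 on r2, r3; P6 on r2; P1 on r3; P7 on r2; P5 on r3.
One completion order for the rest: P8, P2. Check, step by step:
  pool = (0, 3, 2)
  run P8 (needs (0, 2, 2), free (0, 3, 2)); after release of (0, 2, 1) the pool is (0, 5, 3)
  run P2 (needs (0, 1, 3), free (0, 5, 3)); after release of (0, 2, 1) the pool is (0, 7, 4)
The stuck group stays short no matter what:
  P4 cannot run: need (1, 2, 6) vs free (0, 7, 4) (insufficient r2 and r3)
  P6 cannot run: need (2, 1, 2) vs free (0, 7, 4) (insufficient r2)
  P1 cannot run: need (0, 2, 5) vs free (0, 7, 4) (insufficient r3)
  P7 cannot run: need (1, 3, 2) vs free (0, 7, 4) (insufficient r2)
  P5 cannot run: need (0, 5, 5) vs free (0, 7, 4) (insufficient r3)


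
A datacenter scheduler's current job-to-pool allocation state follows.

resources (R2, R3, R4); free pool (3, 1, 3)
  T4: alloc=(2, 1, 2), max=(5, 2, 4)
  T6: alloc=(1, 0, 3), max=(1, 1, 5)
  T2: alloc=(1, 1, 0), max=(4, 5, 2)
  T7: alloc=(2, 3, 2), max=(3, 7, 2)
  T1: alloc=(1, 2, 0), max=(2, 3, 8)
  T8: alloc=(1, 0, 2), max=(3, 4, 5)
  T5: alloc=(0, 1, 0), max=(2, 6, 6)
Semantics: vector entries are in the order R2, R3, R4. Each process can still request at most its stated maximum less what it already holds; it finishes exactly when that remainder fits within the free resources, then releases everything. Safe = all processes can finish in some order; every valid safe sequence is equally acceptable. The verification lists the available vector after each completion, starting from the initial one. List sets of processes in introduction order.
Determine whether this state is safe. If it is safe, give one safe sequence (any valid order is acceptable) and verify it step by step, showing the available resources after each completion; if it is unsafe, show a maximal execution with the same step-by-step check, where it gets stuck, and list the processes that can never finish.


SAFE, for example via the order T4, T6, T1, T7, T8, T2, T5.
Key observation: T4 is the earliest step where a requested resource binds exactly: need (3, 1, 2), pool (3, 1, 3) at its turn.
Check, step by step:
  pool = (3, 1, 3)
  T4: need (3, 1, 2) fits (3, 1, 3); releases (2, 1, 2), pool now (5, 2, 5)
  T6: need (0, 1, 2) fits (5, 2, 5); releases (1, 0, 3), pool now (6, 2, 8)
  T1: need (1, 1, 8) fits (6, 2, 8); releases (1, 2, 0), pool now (7, 4, 8)
  T7: need (1, 4, 0) fits (7, 4, 8); releases (2, 3, 2), pool now (9, 7, 10)
  T8: need (2, 4, 3) fits (9, 7, 10); releases (1, 0, 2), pool now (10, 7, 12)
  T2: need (3, 4, 2) fits (10, 7, 12); releases (1, 1, 0), pool now (11, 8, 12)
  T5: need (2, 5, 6) fits (11, 8, 12); releases (0, 1, 0), pool now (11, 9, 12)


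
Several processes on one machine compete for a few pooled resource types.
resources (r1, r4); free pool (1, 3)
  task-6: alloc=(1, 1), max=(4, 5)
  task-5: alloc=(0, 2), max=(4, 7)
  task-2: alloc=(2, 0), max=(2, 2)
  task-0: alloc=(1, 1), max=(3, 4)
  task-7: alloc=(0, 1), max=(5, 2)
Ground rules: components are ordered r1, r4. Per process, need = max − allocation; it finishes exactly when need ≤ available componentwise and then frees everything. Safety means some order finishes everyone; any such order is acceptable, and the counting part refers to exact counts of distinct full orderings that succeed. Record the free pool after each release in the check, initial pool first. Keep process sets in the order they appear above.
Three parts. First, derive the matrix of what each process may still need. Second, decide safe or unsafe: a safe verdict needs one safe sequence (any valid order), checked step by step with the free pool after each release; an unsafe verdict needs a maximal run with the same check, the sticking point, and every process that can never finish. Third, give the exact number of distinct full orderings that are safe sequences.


(1) Outstanding need per process (order r1, r4):
  task-6: (3, 4)
  task-5: (4, 5)
  task-2: (0, 2)
  task-0: (2, 3)
  task-7: (5, 1)
(2) SAFE. One safe sequence: task-2, task-0, task-6, task-7, task-5.
Key observation: the first exact fit in this order is task-0 — it needs (2, 3) with (3, 3) free, meeting a requested resource to the last unit.
Verifying each step:
  pool = (1, 3)
  task-2 needs (0, 2) <= (1, 3) -> finishes; pool += (2, 0) = (3, 3)
  task-0 needs (2, 3) <= (3, 3) -> finishes; pool += (1, 1) = (4, 4)
  task-6 needs (3, 4) <= (4, 4) -> finishes; pool += (1, 1) = (5, 5)
  task-7 needs (5, 1) <= (5, 5) -> finishes; pool += (0, 1) = (5, 6)
  task-5 needs (4, 5) <= (5, 6) -> finishes; pool += (0, 2) = (5, 8)
(3) The exact count: 2 of the possible complete orderings are safe sequences.


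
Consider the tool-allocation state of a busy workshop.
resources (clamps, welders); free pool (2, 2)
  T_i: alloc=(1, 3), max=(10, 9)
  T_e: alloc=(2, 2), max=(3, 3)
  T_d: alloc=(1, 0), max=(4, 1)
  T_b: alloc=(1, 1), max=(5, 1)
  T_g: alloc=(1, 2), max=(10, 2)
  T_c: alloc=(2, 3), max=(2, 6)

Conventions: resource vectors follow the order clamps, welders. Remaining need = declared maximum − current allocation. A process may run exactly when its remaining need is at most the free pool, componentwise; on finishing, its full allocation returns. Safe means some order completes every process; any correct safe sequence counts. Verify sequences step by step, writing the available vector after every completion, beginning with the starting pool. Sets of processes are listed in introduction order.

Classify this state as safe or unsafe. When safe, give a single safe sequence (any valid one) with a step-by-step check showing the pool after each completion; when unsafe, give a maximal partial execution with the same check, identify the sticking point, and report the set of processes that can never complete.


UNSAFE.
Key observation: clamps is the bottleneck — with T_e, T_d, T_c, T_b done the pool holds (8, 8), short of every remaining need.
Going as far as possible: T_e, T_d, T_c, T_b; after that, nothing fits. Walking it through:
  pool = (2, 2)
  run T_e (needs (1, 1), free (2, 2)); after release of (2, 2) the pool is (4, 4)
  run T_d (needs (3, 1), free (4, 4)); after release of (1, 0) the pool is (5, 4)
  run T_c (needs (0, 3), free (5, 4)); after release of (2, 3) the pool is (7, 7)
  run T_b (needs (4, 0), free (7, 7)); after release of (1, 1) the pool is (8, 8)
  blocked: T_i wants (9, 6), pool (8, 8) — not enough clamps
  blocked: T_g wants (9, 0), pool (8, 8) — not enough clamps
Processes that can never finish: T_i and T_g.
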